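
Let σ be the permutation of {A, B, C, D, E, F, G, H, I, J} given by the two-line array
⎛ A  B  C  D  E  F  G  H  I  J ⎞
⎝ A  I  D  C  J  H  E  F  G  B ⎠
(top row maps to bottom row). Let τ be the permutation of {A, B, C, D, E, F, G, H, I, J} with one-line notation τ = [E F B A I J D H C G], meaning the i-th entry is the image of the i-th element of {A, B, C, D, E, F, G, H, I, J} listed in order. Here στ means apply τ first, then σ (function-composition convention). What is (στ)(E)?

τ(E) = I, then σ(I) = G; composing gives (στ)(E) = G.

G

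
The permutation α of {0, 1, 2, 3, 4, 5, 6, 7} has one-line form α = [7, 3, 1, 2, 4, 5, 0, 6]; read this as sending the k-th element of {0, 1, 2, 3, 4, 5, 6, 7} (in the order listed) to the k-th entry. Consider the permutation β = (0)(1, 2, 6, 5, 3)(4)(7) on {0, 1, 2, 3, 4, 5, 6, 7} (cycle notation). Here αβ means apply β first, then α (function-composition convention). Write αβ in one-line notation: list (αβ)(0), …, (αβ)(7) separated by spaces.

(αβ)(x) = α(β(x)). Computing each image: α(β(0)) = α(0) = 7, α(β(1)) = α(2) = 1, α(β(2)) = α(6) = 0, α(β(3)) = α(1) = 3, α(β(4)) = α(4) = 4, α(β(5)) = α(3) = 2, α(β(6)) = α(5) = 5, α(β(7)) = α(7) = 6.
Hence αβ = [7 1 0 3 4 2 5 6].

7 1 0 3 4 2 5 6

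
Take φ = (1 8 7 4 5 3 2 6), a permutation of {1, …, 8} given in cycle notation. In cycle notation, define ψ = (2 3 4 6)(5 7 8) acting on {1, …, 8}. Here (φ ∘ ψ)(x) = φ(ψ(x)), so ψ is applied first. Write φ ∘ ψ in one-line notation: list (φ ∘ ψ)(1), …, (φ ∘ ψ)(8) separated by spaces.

(φ ∘ ψ)(x) = φ(ψ(x)). Computing each image: φ(ψ(1)) = φ(1) = 8, φ(ψ(2)) = φ(3) = 2, φ(ψ(3)) = φ(4) = 5, φ(ψ(4)) = φ(6) = 1, φ(ψ(5)) = φ(7) = 4, φ(ψ(6)) = φ(2) = 6, φ(ψ(7)) = φ(8) = 7, φ(ψ(8)) = φ(5) = 3.
Hence φ ∘ ψ = [8 2 5 1 4 6 7 3].

8 2 5 1 4 6 7 3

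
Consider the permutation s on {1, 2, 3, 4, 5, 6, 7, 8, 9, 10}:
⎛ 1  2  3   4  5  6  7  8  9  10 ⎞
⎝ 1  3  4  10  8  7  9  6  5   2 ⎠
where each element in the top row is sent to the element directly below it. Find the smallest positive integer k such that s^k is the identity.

20

The disjoint-cycle form of s has cycle lengths 5, 4, 1.
The order of s is the least common multiple of its cycle lengths: lcm(5, 4) = 20.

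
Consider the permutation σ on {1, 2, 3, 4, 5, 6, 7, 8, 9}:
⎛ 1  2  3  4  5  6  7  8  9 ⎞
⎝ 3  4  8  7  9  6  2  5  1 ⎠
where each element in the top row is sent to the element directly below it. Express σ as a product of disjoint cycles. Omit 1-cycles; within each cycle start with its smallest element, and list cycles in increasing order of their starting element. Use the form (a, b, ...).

Start at 1 and follow images: 1 → 3 → 8 → 5 → 9 → 1, giving the cycle (1, 3, 8, 5, 9).
Repeating from the next unused element and collecting all non-trivial cycles gives (1, 3, 8, 5, 9)(2, 4, 7).

(1, 3, 8, 5, 9)(2, 4, 7)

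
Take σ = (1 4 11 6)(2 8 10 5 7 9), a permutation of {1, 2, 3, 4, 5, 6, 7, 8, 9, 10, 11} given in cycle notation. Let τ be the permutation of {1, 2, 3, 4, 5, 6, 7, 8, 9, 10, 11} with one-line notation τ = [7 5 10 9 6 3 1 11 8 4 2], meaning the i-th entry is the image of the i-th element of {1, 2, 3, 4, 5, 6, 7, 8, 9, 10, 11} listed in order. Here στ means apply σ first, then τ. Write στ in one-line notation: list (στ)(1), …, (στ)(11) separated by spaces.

(στ)(x) = τ(σ(x)). Computing each image: τ(σ(1)) = τ(4) = 9, τ(σ(2)) = τ(8) = 11, τ(σ(3)) = τ(3) = 10, τ(σ(4)) = τ(11) = 2, τ(σ(5)) = τ(7) = 1, τ(σ(6)) = τ(1) = 7, τ(σ(7)) = τ(9) = 8, τ(σ(8)) = τ(10) = 4, τ(σ(9)) = τ(2) = 5, τ(σ(10)) = τ(5) = 6, τ(σ(11)) = τ(6) = 3.
Hence στ = [9 11 10 2 1 7 8 4 5 6 3].

9 11 10 2 1 7 8 4 5 6 3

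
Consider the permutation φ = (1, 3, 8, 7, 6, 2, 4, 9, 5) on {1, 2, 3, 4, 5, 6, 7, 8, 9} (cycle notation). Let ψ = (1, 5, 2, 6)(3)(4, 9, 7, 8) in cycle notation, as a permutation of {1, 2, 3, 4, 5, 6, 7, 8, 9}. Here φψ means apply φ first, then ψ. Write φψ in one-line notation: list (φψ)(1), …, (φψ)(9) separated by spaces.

(φψ)(x) = ψ(φ(x)). Computing each image: ψ(φ(1)) = ψ(3) = 3, ψ(φ(2)) = ψ(4) = 9, ψ(φ(3)) = ψ(8) = 4, ψ(φ(4)) = ψ(9) = 7, ψ(φ(5)) = ψ(1) = 5, ψ(φ(6)) = ψ(2) = 6, ψ(φ(7)) = ψ(6) = 1, ψ(φ(8)) = ψ(7) = 8, ψ(φ(9)) = ψ(5) = 2.
Hence φψ = [3 9 4 7 5 6 1 8 2].

3 9 4 7 5 6 1 8 2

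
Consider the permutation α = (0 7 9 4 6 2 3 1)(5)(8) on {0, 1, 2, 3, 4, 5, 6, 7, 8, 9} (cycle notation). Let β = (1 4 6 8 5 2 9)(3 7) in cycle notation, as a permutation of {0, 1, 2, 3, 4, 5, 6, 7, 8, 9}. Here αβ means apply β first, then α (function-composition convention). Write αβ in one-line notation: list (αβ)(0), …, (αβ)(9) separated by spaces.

Chase each element through β then α: 0 → 0 → 7; 1 → 4 → 6; 2 → 9 → 4; 3 → 7 → 9; 4 → 6 → 2; 5 → 2 → 3; 6 → 8 → 8; 7 → 3 → 1; 8 → 5 → 5; 9 → 1 → 0.
Collecting the images, αβ = [7 6 4 9 2 3 8 1 5 0].

7 6 4 9 2 3 8 1 5 0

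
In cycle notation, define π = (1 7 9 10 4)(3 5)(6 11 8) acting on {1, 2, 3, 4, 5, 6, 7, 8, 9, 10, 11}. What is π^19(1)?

4

1 lies in the 5-cycle (1 7 9 10 4).
Since the cycle has length 5, π^19 acts on it the same as π^4 (19 mod 5 = 4).
Advancing 4 steps from 1: 1 → 7 → 9 → 10 → 4.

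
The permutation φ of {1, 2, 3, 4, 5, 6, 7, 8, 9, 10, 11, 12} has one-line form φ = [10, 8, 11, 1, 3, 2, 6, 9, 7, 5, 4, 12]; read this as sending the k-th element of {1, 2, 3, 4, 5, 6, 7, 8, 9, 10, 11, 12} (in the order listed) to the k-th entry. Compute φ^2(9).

6

Tracing 9 → 7 → … returns to 9 after 5 steps, so 9 lies in a 5-cycle (2, 8, 9, 7, 6).
Advancing 2 steps from 9: 9 → 7 → 6.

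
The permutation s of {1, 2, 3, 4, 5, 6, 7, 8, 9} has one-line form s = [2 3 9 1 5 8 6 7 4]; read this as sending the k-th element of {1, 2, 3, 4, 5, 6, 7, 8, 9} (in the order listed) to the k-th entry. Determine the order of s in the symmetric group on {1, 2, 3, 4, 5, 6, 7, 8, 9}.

15

Writing s as disjoint cycles, the cycle lengths are 5, 3, 1.
The order is lcm(5, 3) = 15.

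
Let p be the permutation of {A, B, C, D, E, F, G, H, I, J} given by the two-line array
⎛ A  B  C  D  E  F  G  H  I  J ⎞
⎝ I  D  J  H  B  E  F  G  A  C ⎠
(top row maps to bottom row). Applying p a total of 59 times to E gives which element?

F

Tracing E → B → … returns to E after 6 steps, so E lies in a 6-cycle (B D H G F E).
On a 6-cycle, p^6 is the identity, so p^59 = p^5 there (59 ≡ 5 mod 6).
Stepping 5 places around the cycle: E → B → D → H → G → F.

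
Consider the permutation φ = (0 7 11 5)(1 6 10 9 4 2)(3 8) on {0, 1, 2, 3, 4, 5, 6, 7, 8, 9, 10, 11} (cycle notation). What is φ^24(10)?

10 lies in the 6-cycle (1 6 10 9 4 2).
On a 6-cycle, φ^6 is the identity, so φ^24 = φ^0 there (24 ≡ 0 mod 6).
So φ^24(10) = 10.

10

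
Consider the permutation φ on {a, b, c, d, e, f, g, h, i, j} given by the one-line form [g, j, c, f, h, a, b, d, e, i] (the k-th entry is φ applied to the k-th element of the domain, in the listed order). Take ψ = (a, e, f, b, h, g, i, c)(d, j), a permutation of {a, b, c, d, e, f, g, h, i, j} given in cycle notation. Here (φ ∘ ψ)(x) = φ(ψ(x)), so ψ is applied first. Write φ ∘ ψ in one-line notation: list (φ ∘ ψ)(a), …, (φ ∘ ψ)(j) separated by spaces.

h d g i a j e b c f

(φ ∘ ψ)(x) = φ(ψ(x)). Computing each image: φ(ψ(a)) = φ(e) = h, φ(ψ(b)) = φ(h) = d, φ(ψ(c)) = φ(a) = g, φ(ψ(d)) = φ(j) = i, φ(ψ(e)) = φ(f) = a, φ(ψ(f)) = φ(b) = j, φ(ψ(g)) = φ(i) = e, φ(ψ(h)) = φ(g) = b, φ(ψ(i)) = φ(c) = c, φ(ψ(j)) = φ(d) = f.
Hence φ ∘ ψ = [h d g i a j e b c f].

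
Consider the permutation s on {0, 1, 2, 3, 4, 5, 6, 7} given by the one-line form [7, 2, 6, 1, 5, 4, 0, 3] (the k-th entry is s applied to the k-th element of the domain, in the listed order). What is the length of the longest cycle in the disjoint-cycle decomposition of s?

Decomposing into disjoint cycles gives (0, 7, 3, 1, 2, 6)(4, 5); the longest has length 6.

6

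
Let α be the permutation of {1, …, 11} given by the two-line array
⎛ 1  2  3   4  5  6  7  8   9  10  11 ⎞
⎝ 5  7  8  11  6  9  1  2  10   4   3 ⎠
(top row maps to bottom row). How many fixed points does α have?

0

No element satisfies α(x) = x, so there are 0 fixed points.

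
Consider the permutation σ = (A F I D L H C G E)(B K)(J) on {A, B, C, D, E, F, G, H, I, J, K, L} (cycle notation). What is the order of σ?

The cycle type of σ is (9, 2, 1).
The order of σ is the least common multiple of its cycle lengths: lcm(9, 2) = 18.

18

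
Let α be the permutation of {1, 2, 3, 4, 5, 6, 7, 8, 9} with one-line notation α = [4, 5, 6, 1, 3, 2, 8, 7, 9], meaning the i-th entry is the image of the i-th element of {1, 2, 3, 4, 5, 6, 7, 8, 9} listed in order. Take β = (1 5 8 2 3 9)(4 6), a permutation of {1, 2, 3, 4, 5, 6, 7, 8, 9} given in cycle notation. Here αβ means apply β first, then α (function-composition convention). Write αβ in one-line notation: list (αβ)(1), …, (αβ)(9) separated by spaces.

3 6 9 2 7 1 8 5 4

(αβ)(x) = α(β(x)). Computing each image: α(β(1)) = α(5) = 3, α(β(2)) = α(3) = 6, α(β(3)) = α(9) = 9, α(β(4)) = α(6) = 2, α(β(5)) = α(8) = 7, α(β(6)) = α(4) = 1, α(β(7)) = α(7) = 8, α(β(8)) = α(2) = 5, α(β(9)) = α(1) = 4.
Hence αβ = [3 6 9 2 7 1 8 5 4].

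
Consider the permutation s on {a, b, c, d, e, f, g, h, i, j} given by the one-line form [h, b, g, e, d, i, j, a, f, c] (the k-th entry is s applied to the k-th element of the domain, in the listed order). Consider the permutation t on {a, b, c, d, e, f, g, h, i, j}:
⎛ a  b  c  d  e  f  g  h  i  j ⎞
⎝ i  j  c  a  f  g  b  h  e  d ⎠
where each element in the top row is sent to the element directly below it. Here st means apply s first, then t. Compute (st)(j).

First apply s: s(j) = c, then t(c) = c. Thus (st)(j) = c.

c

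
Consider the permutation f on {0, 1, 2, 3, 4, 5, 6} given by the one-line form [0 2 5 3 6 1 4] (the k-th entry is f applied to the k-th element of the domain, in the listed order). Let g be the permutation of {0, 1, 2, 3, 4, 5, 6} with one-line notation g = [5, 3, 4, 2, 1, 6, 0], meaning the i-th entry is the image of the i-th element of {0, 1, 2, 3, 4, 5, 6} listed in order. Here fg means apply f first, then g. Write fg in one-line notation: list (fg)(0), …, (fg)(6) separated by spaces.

(fg)(x) = g(f(x)). Computing each image: g(f(0)) = g(0) = 5, g(f(1)) = g(2) = 4, g(f(2)) = g(5) = 6, g(f(3)) = g(3) = 2, g(f(4)) = g(6) = 0, g(f(5)) = g(1) = 3, g(f(6)) = g(4) = 1.
Hence fg = [5 4 6 2 0 3 1].

5 4 6 2 0 3 1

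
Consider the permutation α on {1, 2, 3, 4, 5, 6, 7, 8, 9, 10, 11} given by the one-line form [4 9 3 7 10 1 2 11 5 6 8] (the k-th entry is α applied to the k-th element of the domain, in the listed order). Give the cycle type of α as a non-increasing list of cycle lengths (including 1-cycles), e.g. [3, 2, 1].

The disjoint cycles are (1, 4, 7, 2, 9, 5, 10, 6)(3)(8, 11), with lengths 8, 2, 1 in non-increasing order.

[8, 2, 1]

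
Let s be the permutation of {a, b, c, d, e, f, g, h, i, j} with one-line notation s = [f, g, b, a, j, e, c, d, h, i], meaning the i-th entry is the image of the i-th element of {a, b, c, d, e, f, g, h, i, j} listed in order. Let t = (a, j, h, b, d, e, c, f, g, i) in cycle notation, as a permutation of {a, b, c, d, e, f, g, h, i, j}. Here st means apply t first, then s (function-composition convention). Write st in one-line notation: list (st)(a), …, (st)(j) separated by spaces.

i a e j b c h g f d

(st)(x) = s(t(x)). Computing each image: s(t(a)) = s(j) = i, s(t(b)) = s(d) = a, s(t(c)) = s(f) = e, s(t(d)) = s(e) = j, s(t(e)) = s(c) = b, s(t(f)) = s(g) = c, s(t(g)) = s(i) = h, s(t(h)) = s(b) = g, s(t(i)) = s(a) = f, s(t(j)) = s(h) = d.
Hence st = [i a e j b c h g f d].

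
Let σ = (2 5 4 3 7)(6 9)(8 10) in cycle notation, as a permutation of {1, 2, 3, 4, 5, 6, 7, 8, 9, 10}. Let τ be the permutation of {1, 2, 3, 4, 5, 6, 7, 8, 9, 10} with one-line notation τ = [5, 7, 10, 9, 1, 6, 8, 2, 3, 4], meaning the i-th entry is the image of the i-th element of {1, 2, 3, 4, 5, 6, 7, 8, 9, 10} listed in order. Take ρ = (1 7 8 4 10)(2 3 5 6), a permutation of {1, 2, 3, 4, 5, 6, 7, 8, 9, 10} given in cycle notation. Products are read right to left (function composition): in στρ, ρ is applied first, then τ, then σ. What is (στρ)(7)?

5

Apply the permutations in order: ρ(7) = 8, then τ(8) = 2, then σ(2) = 5. So (στρ)(7) = 5.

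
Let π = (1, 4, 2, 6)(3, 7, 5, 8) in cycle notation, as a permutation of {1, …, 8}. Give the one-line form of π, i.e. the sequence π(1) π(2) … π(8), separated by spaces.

4 6 7 2 8 1 5 3

Each element maps to the next entry in its cycle (wrapping to the front): 1↦4, 2↦6, 3↦7, 4↦2, 5↦8, 6↦1, 7↦5, 8↦3.
Listing these in domain order gives 4 6 7 2 8 1 5 3.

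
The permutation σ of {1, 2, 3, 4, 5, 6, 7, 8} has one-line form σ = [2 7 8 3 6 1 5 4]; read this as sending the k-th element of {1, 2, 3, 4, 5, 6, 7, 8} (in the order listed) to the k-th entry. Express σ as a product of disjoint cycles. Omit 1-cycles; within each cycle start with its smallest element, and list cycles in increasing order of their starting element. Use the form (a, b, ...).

(1, 2, 7, 5, 6)(3, 8, 4)

Start at 1 and follow images: 1 → 2 → 7 → 5 → 6 → 1, giving the cycle (1, 2, 7, 5, 6).
Repeating from the next unused element and collecting all non-trivial cycles gives (1, 2, 7, 5, 6)(3, 8, 4).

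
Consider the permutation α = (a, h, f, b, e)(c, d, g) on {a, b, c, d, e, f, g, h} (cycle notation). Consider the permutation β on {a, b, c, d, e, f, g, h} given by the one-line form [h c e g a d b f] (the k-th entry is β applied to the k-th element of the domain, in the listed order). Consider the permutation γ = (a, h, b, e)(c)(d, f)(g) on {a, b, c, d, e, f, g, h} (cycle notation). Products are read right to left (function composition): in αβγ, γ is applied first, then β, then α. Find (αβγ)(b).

h

Apply the permutations in order: γ(b) = e, then β(e) = a, then α(a) = h. So (αβγ)(b) = h.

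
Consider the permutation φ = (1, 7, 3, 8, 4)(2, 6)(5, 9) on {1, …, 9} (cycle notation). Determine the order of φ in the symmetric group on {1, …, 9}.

10

The cycle type of φ is (5, 2, 2).
The order is lcm(5, 2, 2) = 10.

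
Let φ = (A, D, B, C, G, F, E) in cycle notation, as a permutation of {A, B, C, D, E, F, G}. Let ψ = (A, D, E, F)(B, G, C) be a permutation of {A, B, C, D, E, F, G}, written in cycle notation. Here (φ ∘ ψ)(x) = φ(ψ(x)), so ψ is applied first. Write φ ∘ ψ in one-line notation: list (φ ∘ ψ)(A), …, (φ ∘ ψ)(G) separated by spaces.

B F C A E D G

For each element, apply ψ then φ: A → D → B; B → G → F; C → B → C; D → E → A; E → F → E; F → A → D; G → C → G.
So φ ∘ ψ in one-line form is B F C A E D G.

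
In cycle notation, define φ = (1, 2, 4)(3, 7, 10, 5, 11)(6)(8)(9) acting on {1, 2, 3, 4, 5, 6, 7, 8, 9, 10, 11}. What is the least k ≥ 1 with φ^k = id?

The disjoint cycles have lengths 5, 3, 1, 1, 1.
The order is lcm(5, 3) = 15.

15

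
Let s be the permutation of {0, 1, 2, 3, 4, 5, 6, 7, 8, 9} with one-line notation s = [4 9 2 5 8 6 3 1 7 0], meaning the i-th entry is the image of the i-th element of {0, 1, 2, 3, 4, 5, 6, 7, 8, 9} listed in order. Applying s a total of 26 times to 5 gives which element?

Tracing 5 → 6 → … returns to 5 after 3 steps, so 5 lies in a 3-cycle (3, 5, 6).
Powers repeat with period 3 on this cycle, and 26 mod 3 = 2, so s^26(5) = s^2(5).
Advancing 2 steps from 5: 5 → 6 → 3.

3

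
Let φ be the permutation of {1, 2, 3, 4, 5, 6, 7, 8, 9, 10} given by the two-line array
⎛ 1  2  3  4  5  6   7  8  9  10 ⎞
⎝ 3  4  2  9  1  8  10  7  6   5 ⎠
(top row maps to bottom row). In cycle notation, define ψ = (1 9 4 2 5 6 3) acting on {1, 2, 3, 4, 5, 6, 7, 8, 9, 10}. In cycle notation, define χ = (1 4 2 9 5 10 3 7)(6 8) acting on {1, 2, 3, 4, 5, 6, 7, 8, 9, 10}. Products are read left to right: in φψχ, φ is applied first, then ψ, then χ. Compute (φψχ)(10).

8

Chase 10: φ(10) = 5; ψ(5) = 6; χ(6) = 8. Hence (φψχ)(10) = 8.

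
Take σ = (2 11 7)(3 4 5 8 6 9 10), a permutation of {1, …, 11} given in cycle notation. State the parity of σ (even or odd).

The cycle lengths are 7, 3, 1.
A cycle is odd iff its length is even; σ has 0 even-length cycles, so sgn(σ) = (−1)^0 and σ is even.

even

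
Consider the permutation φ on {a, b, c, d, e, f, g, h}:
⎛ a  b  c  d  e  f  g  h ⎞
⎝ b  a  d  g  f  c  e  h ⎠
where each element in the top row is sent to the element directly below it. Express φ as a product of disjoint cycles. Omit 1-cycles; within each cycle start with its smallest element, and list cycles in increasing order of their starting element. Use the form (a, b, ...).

Start at a and follow images: a → b → a, giving the cycle (a, b).
Repeating from the next unused element and collecting all non-trivial cycles gives (a, b)(c, d, g, e, f).

(a, b)(c, d, g, e, f)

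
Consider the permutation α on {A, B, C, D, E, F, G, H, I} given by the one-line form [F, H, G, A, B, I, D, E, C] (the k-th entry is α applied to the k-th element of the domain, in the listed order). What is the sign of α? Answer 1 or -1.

-1

In disjoint-cycle form the cycle lengths are 6, 3.
A cycle of length ℓ contributes ℓ−1 transpositions, so α is a product of 5 + 2 = 7 transpositions — odd.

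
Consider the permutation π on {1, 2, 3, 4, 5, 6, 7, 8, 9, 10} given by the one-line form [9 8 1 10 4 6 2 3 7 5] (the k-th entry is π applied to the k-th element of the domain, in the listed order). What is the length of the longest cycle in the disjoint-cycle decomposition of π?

Decomposing into disjoint cycles gives (1, 9, 7, 2, 8, 3)(4, 10, 5); the longest has length 6.

6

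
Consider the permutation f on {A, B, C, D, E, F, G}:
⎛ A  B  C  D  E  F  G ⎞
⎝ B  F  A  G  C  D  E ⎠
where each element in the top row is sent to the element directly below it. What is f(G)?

E

The entry below G in the array is E, so f(G) = E.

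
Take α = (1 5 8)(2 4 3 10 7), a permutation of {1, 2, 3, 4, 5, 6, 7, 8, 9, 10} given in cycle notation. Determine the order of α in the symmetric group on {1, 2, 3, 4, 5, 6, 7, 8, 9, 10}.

15

The disjoint cycles have lengths 5, 3, 1, 1.
Since disjoint cycles commute, ord(α) = lcm(5, 3) = 15.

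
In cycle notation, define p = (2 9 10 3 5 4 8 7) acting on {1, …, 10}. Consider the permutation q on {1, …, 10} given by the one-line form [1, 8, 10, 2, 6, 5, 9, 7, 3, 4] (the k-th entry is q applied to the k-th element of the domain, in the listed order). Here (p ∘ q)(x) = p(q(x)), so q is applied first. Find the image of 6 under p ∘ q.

4

(p ∘ q)(6) = p(q(6)). q(6) = 5, then p(5) = 4. So (p ∘ q)(6) = 4.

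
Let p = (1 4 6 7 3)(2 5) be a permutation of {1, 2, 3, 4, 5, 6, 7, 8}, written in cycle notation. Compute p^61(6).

6 lies in the 5-cycle (1 4 6 7 3).
Powers repeat with period 5 on this cycle, and 61 mod 5 = 1, so p^61(6) = p^1(6).
Stepping 1 place around the cycle: 6 → 7.

7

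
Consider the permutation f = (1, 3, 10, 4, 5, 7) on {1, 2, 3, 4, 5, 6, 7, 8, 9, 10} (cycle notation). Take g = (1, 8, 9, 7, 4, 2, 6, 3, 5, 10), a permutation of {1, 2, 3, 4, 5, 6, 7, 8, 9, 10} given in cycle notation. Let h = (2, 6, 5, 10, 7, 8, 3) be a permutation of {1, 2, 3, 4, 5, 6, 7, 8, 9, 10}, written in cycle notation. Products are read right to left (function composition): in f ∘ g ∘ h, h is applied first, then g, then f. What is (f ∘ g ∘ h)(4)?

Chase 4: h(4) = 4; g(4) = 2; f(2) = 2. Hence (f ∘ g ∘ h)(4) = 2.

2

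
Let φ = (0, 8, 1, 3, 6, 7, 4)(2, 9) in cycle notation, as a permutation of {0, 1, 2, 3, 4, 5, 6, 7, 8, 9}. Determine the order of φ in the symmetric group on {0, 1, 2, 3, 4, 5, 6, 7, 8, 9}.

14

The cycle type of φ is (7, 2, 1).
The order of φ is the least common multiple of its cycle lengths: lcm(7, 2) = 14.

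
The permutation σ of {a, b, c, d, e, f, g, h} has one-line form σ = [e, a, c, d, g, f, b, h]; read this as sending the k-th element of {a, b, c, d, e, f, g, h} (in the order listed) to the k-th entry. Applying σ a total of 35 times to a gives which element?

b

Tracing a → e → … returns to a after 4 steps, so a lies in a 4-cycle (a e g b).
On a 4-cycle, σ^4 is the identity, so σ^35 = σ^3 there (35 ≡ 3 mod 4).
Stepping 3 places around the cycle: a → e → g → b.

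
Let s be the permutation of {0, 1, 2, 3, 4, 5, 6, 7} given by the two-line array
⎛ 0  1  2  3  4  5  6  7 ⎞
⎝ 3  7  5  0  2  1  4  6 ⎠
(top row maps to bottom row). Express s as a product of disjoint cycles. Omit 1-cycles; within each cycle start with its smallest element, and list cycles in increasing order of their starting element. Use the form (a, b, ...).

Iterating s from 0 gives 0 → 3 → 0; that is the 2-cycle (0, 3).
Continuing from each remaining unvisited element yields (0, 3)(1, 7, 6, 4, 2, 5).

(0, 3)(1, 7, 6, 4, 2, 5)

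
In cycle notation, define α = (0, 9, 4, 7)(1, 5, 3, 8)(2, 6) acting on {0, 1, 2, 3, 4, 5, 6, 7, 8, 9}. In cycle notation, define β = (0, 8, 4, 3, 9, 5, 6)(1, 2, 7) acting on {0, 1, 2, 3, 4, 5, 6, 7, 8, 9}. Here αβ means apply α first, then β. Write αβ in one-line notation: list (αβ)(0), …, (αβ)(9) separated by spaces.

5 6 0 4 1 9 7 8 2 3

(αβ)(x) = β(α(x)). Computing each image: β(α(0)) = β(9) = 5, β(α(1)) = β(5) = 6, β(α(2)) = β(6) = 0, β(α(3)) = β(8) = 4, β(α(4)) = β(7) = 1, β(α(5)) = β(3) = 9, β(α(6)) = β(2) = 7, β(α(7)) = β(0) = 8, β(α(8)) = β(1) = 2, β(α(9)) = β(4) = 3.
Hence αβ = [5 6 0 4 1 9 7 8 2 3].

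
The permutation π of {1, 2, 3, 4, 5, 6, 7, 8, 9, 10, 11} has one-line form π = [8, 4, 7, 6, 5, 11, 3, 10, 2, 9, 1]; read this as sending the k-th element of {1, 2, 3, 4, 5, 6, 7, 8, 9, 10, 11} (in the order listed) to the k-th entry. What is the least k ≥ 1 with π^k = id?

The disjoint-cycle form of π has cycle lengths 8, 2, 1.
Since disjoint cycles commute, ord(π) = lcm(8, 2) = 8.

8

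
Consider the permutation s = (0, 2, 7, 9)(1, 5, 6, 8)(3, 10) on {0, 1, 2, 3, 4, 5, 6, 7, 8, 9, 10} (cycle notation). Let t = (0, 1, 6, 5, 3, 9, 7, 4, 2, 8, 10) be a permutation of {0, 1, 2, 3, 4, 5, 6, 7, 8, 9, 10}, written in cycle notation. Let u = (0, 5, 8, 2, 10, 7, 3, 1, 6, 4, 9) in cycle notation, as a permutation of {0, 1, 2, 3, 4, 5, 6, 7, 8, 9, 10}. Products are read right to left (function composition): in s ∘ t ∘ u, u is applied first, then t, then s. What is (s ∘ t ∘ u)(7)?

0

Apply the permutations in order: u(7) = 3, then t(3) = 9, then s(9) = 0. So (s ∘ t ∘ u)(7) = 0.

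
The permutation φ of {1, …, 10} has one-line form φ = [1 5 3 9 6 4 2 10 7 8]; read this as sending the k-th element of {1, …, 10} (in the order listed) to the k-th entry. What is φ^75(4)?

Tracing 4 → 9 → … returns to 4 after 6 steps, so 4 lies in a 6-cycle (2, 5, 6, 4, 9, 7).
On a 6-cycle, φ^6 is the identity, so φ^75 = φ^3 there (75 ≡ 3 mod 6).
Stepping 3 places around the cycle: 4 → 9 → 7 → 2.

2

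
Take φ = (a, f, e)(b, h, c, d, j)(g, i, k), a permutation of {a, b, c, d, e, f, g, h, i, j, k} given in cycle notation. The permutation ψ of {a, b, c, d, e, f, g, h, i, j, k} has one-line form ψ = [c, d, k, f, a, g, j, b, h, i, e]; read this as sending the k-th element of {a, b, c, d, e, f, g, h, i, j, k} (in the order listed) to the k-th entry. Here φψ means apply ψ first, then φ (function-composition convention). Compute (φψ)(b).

j

ψ(b) = d, then φ(d) = j; composing gives (φψ)(b) = j.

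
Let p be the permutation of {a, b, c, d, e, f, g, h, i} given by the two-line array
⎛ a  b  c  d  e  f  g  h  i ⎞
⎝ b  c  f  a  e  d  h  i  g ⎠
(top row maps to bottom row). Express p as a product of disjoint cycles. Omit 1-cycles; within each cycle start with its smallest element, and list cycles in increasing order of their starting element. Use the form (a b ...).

(a b c f d)(g h i)

Start at a and follow images: a → b → c → f → d → a, giving the cycle (a b c f d).
Continuing from each remaining unvisited element yields (a b c f d)(g h i).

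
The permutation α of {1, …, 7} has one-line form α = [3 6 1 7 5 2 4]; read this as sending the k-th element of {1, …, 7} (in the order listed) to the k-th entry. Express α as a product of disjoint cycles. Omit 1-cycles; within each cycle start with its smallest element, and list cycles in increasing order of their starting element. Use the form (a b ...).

(1 3)(2 6)(4 7)

Iterating α from 1 gives 1 → 3 → 1; that is the 2-cycle (1 3).
Repeating from the next unused element and collecting all non-trivial cycles gives (1 3)(2 6)(4 7).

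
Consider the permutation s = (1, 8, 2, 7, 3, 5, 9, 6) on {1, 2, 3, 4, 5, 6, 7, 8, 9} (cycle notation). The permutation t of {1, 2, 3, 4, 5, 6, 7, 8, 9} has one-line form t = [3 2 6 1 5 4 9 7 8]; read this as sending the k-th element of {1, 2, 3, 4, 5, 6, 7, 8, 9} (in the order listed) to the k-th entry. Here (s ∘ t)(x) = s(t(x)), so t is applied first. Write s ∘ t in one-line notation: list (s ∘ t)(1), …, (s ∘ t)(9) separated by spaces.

5 7 1 8 9 4 6 3 2

(s ∘ t)(x) = s(t(x)). Computing each image: s(t(1)) = s(3) = 5, s(t(2)) = s(2) = 7, s(t(3)) = s(6) = 1, s(t(4)) = s(1) = 8, s(t(5)) = s(5) = 9, s(t(6)) = s(4) = 4, s(t(7)) = s(9) = 6, s(t(8)) = s(7) = 3, s(t(9)) = s(8) = 2.
Hence s ∘ t = [5 7 1 8 9 4 6 3 2].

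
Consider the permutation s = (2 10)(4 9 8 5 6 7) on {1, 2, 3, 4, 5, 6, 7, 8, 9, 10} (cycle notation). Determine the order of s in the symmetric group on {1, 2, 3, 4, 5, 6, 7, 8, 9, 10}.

6

The cycle type of s is (6, 2, 1, 1).
Since disjoint cycles commute, ord(s) = lcm(6, 2) = 6.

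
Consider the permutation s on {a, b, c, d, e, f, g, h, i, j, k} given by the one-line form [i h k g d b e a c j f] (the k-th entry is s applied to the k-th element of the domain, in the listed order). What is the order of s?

21

Writing s as disjoint cycles, the cycle lengths are 7, 3, 1.
The order of s is the least common multiple of its cycle lengths: lcm(7, 3) = 21.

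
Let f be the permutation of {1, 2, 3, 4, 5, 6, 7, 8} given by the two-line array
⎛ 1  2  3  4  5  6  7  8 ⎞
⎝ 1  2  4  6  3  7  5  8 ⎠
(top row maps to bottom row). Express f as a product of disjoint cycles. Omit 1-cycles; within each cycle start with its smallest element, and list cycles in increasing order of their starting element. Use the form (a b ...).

(3 4 6 7 5)

Start at 3 and follow images: 3 → 4 → 6 → 7 → 5 → 3, giving the cycle (3 4 6 7 5).
Repeating from the next unused element and collecting all non-trivial cycles gives (3 4 6 7 5).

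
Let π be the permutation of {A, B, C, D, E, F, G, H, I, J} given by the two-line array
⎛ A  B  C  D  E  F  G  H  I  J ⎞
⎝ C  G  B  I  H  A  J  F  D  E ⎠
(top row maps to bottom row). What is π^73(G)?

Tracing G → J → … returns to G after 8 steps, so G lies in an 8-cycle (A C B G J E H F).
Since the cycle has length 8, π^73 acts on it the same as π^1 (73 mod 8 = 1).
Stepping 1 place around the cycle: G → J.

J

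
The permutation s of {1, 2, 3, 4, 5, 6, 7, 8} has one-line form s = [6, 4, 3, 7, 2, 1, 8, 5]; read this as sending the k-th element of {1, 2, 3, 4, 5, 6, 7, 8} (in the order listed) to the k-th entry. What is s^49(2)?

5

Tracing 2 → 4 → … returns to 2 after 5 steps, so 2 lies in a 5-cycle (2, 4, 7, 8, 5).
Since the cycle has length 5, s^49 acts on it the same as s^4 (49 mod 5 = 4).
Stepping 4 places around the cycle: 2 → 4 → 7 → 8 → 5.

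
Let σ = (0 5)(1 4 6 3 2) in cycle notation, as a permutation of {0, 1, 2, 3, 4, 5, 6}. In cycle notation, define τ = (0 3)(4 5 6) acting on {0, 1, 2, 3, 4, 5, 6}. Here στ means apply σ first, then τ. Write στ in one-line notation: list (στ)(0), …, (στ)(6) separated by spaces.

For each element, apply σ then τ: 0 → 5 → 6; 1 → 4 → 5; 2 → 1 → 1; 3 → 2 → 2; 4 → 6 → 4; 5 → 0 → 3; 6 → 3 → 0.
So στ in one-line form is 6 5 1 2 4 3 0.

6 5 1 2 4 3 0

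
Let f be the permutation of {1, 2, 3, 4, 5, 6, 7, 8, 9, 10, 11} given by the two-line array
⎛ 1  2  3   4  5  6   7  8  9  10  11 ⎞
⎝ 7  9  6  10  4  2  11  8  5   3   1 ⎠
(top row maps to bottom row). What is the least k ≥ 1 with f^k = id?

21

The disjoint-cycle form of f has cycle lengths 7, 3, 1.
The order is lcm(7, 3) = 21.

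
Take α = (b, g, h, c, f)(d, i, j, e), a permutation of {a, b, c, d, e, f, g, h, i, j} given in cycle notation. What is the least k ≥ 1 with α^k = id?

20

The disjoint cycles have lengths 5, 4, 1.
The order of α is the least common multiple of its cycle lengths: lcm(5, 4) = 20.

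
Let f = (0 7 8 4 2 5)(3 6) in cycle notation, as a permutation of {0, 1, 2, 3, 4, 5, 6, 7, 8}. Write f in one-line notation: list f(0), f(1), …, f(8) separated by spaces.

Reading each image from the cycles: 0↦7, 1↦1, 2↦5, 3↦6, 4↦2, 5↦0, 6↦3, 7↦8, 8↦4.
Listing these in domain order gives 7 1 5 6 2 0 3 8 4.

7 1 5 6 2 0 3 8 4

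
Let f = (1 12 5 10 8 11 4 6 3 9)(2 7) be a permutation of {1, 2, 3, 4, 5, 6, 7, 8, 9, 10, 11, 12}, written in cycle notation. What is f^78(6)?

11

6 lies in the 10-cycle (1 12 5 10 8 11 4 6 3 9).
On a 10-cycle, f^10 is the identity, so f^78 = f^8 there (78 ≡ 8 mod 10).
Advancing 8 steps from 6: 6 → 3 → 9 → 1 → 12 → 5 → 10 → 8 → 11.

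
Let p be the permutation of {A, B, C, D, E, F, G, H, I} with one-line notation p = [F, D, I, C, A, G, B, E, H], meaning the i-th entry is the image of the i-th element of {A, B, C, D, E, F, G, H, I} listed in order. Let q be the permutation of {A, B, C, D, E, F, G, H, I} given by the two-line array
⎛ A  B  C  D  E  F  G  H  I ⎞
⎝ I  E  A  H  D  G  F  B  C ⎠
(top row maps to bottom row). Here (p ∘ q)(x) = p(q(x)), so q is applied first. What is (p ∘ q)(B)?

q(B) = E, then p(E) = A; composing gives (p ∘ q)(B) = A.

A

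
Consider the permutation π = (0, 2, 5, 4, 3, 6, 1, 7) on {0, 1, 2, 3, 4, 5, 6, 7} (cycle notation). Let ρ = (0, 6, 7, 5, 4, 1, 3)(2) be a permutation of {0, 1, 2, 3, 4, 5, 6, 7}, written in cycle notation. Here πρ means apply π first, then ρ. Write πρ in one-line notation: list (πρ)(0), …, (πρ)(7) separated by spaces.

2 5 4 7 0 1 3 6

Chase each element through π then ρ: 0 → 2 → 2; 1 → 7 → 5; 2 → 5 → 4; 3 → 6 → 7; 4 → 3 → 0; 5 → 4 → 1; 6 → 1 → 3; 7 → 0 → 6.
So πρ in one-line form is 2 5 4 7 0 1 3 6.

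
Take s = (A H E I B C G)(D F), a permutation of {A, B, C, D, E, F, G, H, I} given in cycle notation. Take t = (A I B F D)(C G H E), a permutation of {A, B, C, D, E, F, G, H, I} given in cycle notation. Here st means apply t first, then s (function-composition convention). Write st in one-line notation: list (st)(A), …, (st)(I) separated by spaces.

B D A H G F E I C

(st)(x) = s(t(x)). Computing each image: s(t(A)) = s(I) = B, s(t(B)) = s(F) = D, s(t(C)) = s(G) = A, s(t(D)) = s(A) = H, s(t(E)) = s(C) = G, s(t(F)) = s(D) = F, s(t(G)) = s(H) = E, s(t(H)) = s(E) = I, s(t(I)) = s(B) = C.
Hence st = [B D A H G F E I C].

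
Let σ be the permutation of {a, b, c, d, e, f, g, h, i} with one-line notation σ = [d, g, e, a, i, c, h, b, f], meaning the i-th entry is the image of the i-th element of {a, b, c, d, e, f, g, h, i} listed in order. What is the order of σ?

Writing σ as disjoint cycles, the cycle lengths are 4, 3, 2.
Since disjoint cycles commute, ord(σ) = lcm(4, 3, 2) = 12.

12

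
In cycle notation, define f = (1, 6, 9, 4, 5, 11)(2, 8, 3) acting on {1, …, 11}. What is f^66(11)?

11

11 lies in the 6-cycle (1, 6, 9, 4, 5, 11).
Since the cycle has length 6, f^66 acts on it the same as f^0 (66 mod 6 = 0).
So f^66(11) = 11.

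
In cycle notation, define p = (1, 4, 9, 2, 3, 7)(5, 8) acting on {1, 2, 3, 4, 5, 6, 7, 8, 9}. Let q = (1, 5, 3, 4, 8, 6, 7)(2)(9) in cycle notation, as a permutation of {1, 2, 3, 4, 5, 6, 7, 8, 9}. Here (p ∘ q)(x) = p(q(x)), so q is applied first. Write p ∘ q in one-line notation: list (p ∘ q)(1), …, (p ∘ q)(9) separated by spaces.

For each element, apply q then p: 1 → 5 → 8; 2 → 2 → 3; 3 → 4 → 9; 4 → 8 → 5; 5 → 3 → 7; 6 → 7 → 1; 7 → 1 → 4; 8 → 6 → 6; 9 → 9 → 2.
Collecting the images, p ∘ q = [8 3 9 5 7 1 4 6 2].

8 3 9 5 7 1 4 6 2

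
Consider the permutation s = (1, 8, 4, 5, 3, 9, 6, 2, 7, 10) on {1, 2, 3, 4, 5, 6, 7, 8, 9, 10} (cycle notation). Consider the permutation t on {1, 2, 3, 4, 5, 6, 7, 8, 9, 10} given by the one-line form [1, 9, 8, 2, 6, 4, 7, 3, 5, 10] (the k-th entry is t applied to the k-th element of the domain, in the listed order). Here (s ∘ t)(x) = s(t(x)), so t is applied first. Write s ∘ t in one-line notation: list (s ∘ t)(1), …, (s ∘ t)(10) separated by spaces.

For each element, apply t then s: 1 → 1 → 8; 2 → 9 → 6; 3 → 8 → 4; 4 → 2 → 7; 5 → 6 → 2; 6 → 4 → 5; 7 → 7 → 10; 8 → 3 → 9; 9 → 5 → 3; 10 → 10 → 1.
So s ∘ t in one-line form is 8 6 4 7 2 5 10 9 3 1.

8 6 4 7 2 5 10 9 3 1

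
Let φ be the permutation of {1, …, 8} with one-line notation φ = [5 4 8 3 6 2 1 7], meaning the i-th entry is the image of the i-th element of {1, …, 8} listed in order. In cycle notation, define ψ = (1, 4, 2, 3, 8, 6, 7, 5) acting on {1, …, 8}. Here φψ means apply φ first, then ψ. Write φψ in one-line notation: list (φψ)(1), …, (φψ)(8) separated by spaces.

1 2 6 8 7 3 4 5

For each element, apply φ then ψ: 1 → 5 → 1; 2 → 4 → 2; 3 → 8 → 6; 4 → 3 → 8; 5 → 6 → 7; 6 → 2 → 3; 7 → 1 → 4; 8 → 7 → 5.
So φψ in one-line form is 1 2 6 8 7 3 4 5.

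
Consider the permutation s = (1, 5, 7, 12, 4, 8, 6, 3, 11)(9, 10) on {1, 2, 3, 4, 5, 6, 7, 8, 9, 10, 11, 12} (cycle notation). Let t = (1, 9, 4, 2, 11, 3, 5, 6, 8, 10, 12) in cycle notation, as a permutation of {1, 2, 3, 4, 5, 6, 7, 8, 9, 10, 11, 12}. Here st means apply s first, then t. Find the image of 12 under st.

(st)(12) = t(s(12)). s(12) = 4, then t(4) = 2. So (st)(12) = 2.

2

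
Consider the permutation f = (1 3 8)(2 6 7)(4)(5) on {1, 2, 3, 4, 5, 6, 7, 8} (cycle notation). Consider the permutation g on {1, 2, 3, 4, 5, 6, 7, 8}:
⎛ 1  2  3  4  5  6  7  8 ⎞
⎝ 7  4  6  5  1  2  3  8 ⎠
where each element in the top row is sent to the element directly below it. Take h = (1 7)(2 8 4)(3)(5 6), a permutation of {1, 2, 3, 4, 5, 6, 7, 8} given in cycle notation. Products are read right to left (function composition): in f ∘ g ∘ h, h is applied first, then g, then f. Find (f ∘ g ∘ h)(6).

(f ∘ g ∘ h)(6) = f(g(h(6))). h(6) = 5, then g(5) = 1, then f(1) = 3, so the result is 3.

3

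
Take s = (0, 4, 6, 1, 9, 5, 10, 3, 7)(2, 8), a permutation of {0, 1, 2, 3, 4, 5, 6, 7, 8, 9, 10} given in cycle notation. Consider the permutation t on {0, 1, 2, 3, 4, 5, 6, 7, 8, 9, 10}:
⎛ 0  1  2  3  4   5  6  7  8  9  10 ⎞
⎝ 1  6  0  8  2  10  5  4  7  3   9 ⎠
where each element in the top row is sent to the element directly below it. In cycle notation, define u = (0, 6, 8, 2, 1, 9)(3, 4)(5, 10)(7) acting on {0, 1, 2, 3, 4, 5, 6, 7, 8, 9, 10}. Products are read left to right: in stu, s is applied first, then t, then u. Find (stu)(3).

3

Chase 3: s(3) = 7; t(7) = 4; u(4) = 3. Hence (stu)(3) = 3.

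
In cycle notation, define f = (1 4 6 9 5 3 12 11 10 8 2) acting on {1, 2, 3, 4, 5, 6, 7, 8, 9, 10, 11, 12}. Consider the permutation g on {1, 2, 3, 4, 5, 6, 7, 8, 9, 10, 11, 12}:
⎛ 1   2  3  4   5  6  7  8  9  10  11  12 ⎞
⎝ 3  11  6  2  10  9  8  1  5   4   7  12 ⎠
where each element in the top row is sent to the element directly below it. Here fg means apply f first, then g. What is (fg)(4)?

9

f(4) = 6, then g(6) = 9; composing gives (fg)(4) = 9.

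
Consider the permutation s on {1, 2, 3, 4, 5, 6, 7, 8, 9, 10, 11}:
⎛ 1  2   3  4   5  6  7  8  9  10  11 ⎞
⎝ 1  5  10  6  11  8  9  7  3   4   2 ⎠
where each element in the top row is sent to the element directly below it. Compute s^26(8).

4

Tracing 8 → 7 → … returns to 8 after 7 steps, so 8 lies in a 7-cycle (3 10 4 6 8 7 9).
Since the cycle has length 7, s^26 acts on it the same as s^5 (26 mod 7 = 5).
Stepping 5 places around the cycle: 8 → 7 → 9 → 3 → 10 → 4.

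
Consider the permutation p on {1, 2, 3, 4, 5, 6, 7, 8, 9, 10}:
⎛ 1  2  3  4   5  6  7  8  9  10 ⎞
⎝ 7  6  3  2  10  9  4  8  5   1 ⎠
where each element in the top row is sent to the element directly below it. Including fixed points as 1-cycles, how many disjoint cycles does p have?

3

The cycle decomposition is (1 7 4 2 6 9 5 10)(3)(8), which has 3 cycles (counting 1-cycles).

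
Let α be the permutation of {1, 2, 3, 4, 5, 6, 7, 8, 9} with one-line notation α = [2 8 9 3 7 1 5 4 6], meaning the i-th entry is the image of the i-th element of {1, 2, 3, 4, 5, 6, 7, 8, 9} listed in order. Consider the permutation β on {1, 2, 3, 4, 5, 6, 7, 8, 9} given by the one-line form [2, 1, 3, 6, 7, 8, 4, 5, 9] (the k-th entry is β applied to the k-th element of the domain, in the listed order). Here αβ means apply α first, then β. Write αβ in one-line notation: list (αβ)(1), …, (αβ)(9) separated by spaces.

(αβ)(x) = β(α(x)). Computing each image: β(α(1)) = β(2) = 1, β(α(2)) = β(8) = 5, β(α(3)) = β(9) = 9, β(α(4)) = β(3) = 3, β(α(5)) = β(7) = 4, β(α(6)) = β(1) = 2, β(α(7)) = β(5) = 7, β(α(8)) = β(4) = 6, β(α(9)) = β(6) = 8.
Hence αβ = [1 5 9 3 4 2 7 6 8].

1 5 9 3 4 2 7 6 8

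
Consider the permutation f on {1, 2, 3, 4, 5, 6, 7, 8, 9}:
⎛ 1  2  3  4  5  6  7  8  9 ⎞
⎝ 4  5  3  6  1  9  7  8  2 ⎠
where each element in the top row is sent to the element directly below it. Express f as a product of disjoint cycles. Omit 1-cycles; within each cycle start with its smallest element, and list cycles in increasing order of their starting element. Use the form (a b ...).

From 1: 1 → 4 → 6 → 9 → 2 → 5 → 1, closing the cycle (1 4 6 9 2 5).
Repeating from the next unused element and collecting all non-trivial cycles gives (1 4 6 9 2 5).

(1 4 6 9 2 5)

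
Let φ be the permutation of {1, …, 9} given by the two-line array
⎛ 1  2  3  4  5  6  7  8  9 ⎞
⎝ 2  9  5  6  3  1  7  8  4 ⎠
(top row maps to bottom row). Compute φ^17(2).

4

Tracing 2 → 9 → … returns to 2 after 5 steps, so 2 lies in a 5-cycle (1, 2, 9, 4, 6).
Powers repeat with period 5 on this cycle, and 17 mod 5 = 2, so φ^17(2) = φ^2(2).
Advancing 2 steps from 2: 2 → 9 → 4.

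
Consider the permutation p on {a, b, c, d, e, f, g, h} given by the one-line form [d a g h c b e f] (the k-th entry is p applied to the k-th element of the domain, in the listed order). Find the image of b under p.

a

b is element number 2 of the domain, and entry number 2 of the one-line form is a, so p(b) = a.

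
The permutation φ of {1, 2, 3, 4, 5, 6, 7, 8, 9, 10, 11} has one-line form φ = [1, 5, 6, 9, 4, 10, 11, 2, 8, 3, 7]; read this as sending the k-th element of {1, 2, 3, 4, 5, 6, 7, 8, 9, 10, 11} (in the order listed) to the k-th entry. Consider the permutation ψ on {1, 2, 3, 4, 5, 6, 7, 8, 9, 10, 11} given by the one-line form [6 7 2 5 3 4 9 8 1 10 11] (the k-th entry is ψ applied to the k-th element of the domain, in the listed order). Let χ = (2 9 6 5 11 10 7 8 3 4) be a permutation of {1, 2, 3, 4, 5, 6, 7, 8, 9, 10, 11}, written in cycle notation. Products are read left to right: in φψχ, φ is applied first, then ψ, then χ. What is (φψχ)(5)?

11

Chase 5: φ(5) = 4; ψ(4) = 5; χ(5) = 11. Hence (φψχ)(5) = 11.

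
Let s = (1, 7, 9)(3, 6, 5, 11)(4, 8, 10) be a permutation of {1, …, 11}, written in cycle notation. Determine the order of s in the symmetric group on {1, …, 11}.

12

The cycle type of s is (4, 3, 3, 1).
The order is lcm(4, 3, 3) = 12.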